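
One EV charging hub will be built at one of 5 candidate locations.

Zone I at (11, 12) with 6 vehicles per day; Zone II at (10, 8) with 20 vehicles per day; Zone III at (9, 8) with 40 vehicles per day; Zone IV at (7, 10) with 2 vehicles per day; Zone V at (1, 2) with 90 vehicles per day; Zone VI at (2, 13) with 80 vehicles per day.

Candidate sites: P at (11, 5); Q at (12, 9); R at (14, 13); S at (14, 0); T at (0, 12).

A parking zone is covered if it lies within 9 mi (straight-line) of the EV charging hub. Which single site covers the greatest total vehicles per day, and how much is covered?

T, covering 82

Coverage radius r = 9 mi; a point is covered iff (Δx)²+(Δy)² ≤ 9² = 81.
  P (11, 5): covers {Zone I, Zone II, Zone III, Zone IV} → 68
  Q (12, 9): covers {Zone I, Zone II, Zone III, Zone IV} → 68
  R (14, 13): covers {Zone I, Zone II, Zone III, Zone IV} → 68
  S (14, 0): covers {Zone II} → 20
  T (0, 12): covers {Zone IV, Zone VI} → 82
Maximum coverage at T: 82 vehicles per day.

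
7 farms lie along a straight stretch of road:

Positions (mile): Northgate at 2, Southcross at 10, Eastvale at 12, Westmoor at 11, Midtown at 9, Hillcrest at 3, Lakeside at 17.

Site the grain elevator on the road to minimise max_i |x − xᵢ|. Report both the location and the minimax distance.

The 1-center on a line is the midpoint of the two extreme points: leftmost at 2, rightmost at 17.
Optimal location = (2 + 17)/2 = 9.5; maximum distance = (17 − 2)/2 = 7.5.

location 9.5, max distance 7.5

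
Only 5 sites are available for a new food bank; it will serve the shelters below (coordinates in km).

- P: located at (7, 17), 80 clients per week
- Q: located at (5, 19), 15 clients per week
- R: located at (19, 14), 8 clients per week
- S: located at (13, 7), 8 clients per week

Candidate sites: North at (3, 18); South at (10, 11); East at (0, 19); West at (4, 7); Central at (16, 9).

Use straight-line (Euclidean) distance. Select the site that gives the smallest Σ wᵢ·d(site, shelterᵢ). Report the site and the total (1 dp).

North, total 614.3 km

Total weighted distance at each candidate:
  North (3, 18): total = 614.3
  South (10, 11): total = 794.1
  East (0, 19): total = 956.1
  West (4, 7): total = 1220.3
  Central (16, 9): total = 1261.8
Minimum is at North with total 614.3 km.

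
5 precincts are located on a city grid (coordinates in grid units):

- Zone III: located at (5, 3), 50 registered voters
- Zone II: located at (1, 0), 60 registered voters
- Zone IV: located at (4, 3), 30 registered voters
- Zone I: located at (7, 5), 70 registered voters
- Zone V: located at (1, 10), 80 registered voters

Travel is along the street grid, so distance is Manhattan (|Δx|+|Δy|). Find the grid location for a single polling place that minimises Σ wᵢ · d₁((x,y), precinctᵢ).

(4, 5)

Manhattan distance separates: Σwᵢ(|x−xᵢ|+|y−yᵢ|) = Σwᵢ|x−xᵢ| + Σwᵢ|y−yᵢ|, so x and y are optimised independently as 1-D weighted medians.
Total weight W = 290; half = 145.
x-coordinate, sorted with cumulative weight:
  x=1 (Zone II, w=60) cum 60
  x=1 (Zone V, w=80) cum 140
  x=4 (Zone IV, w=30) cum 170  ← median
  x=5 (Zone III, w=50) cum 220
  x=7 (Zone I, w=70) cum 290
⇒ x* = 4
y-coordinate, sorted with cumulative weight:
  y=0 (Zone II, w=60) cum 60
  y=3 (Zone III, w=50) cum 110
  y=3 (Zone IV, w=30) cum 140
  y=5 (Zone I, w=70) cum 210  ← median
  y=10 (Zone V, w=80) cum 290
⇒ y* = 5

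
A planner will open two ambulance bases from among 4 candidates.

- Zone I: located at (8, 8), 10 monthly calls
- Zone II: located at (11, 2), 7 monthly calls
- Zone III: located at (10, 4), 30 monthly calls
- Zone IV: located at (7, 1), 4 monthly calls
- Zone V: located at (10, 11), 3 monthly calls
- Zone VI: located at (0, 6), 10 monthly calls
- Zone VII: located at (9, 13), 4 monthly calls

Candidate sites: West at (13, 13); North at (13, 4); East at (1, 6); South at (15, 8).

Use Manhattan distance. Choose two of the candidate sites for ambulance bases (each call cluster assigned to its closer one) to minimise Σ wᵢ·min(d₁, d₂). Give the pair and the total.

Evaluate every pair (each demand assigned to the nearer of the two):
  {North, East}: total = 336
  {West, North}: total = 425
  {North, South}: total = 442
  {East, South}: total = 532
  {West, East}: total = 596
  {West, South}: total = 671
Best pair: {North, East} with total 336.

{North, East}, total 336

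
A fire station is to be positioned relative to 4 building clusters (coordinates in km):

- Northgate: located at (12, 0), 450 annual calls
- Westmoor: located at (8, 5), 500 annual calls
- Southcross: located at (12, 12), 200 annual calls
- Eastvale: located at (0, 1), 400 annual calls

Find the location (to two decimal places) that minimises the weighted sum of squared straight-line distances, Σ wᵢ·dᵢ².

(7.61, 3.42)

The minimiser of Σwᵢ‖p−pᵢ‖² is the weighted centroid p* = (Σwᵢpᵢ)/(Σwᵢ).
Σwᵢ = 1550.
Σwᵢxᵢ = 450·12 + 500·8 + 200·12 + 400·0 = 11800.
Σwᵢyᵢ = 450·0 + 500·5 + 200·12 + 400·1 = 5300.
x* = 11800/1550 = 7.61, y* = 5300/1550 = 3.42.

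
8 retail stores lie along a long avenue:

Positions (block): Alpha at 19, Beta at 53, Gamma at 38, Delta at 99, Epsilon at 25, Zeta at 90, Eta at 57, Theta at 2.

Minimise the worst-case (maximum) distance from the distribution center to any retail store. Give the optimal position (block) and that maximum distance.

The 1-center on a line is the midpoint of the two extreme points: leftmost at 2, rightmost at 99.
Optimal location = (2 + 99)/2 = 50.5; maximum distance = (99 − 2)/2 = 48.5.

location 50.5, max distance 48.5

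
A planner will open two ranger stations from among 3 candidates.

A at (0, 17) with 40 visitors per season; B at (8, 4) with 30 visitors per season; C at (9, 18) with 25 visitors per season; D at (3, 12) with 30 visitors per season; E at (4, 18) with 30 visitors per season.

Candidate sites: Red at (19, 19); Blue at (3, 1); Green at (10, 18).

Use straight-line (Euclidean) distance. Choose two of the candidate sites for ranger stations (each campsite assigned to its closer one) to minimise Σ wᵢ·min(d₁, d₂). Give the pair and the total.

Evaluate every pair (each demand assigned to the nearer of the two):
  {Blue, Green}: total = 1058.5
  {Red, Green}: total = 1307.8
  {Red, Blue}: total = 1858.3
Best pair: {Blue, Green} with total 1058.5.

{Blue, Green}, total 1058.5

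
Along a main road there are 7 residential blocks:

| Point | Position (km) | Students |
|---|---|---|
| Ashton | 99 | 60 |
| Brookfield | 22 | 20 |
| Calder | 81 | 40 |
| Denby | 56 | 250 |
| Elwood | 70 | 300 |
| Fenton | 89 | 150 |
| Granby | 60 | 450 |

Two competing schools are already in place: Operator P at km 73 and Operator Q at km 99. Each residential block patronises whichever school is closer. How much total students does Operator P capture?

The indifferent point is the midpoint (73+99)/2 = 86; residential blocks left of it (closer to Operator P at 73) go to Operator P, those right go to Operator Q.
  Brookfield at 22 (w=20) → Operator P
  Denby at 56 (w=250) → Operator P
  Granby at 60 (w=450) → Operator P
  Elwood at 70 (w=300) → Operator P
  Calder at 81 (w=40) → Operator P
  Fenton at 89 (w=150) → Operator Q
  Ashton at 99 (w=60) → Operator Q
Operator P captures 1060; Operator Q captures 210.

1060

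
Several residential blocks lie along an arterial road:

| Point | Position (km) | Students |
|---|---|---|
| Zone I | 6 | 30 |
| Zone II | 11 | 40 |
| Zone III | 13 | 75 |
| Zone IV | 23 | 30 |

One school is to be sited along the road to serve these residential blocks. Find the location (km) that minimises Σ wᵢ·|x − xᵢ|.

For a sum of weighted absolute distances on a line, the optimum is the weighted median (not the mean). Total weight W = 175; half-weight = 87.5.
Sort by position and accumulate weight:
  km 6 (Zone I, w=30) → cum 30
  km 11 (Zone II, w=40) → cum 70
  km 13 (Zone III, w=75) → cum 145  ≥ 87.5 → median here
  km 23 (Zone IV, w=30) → cum 175
Optimal location: km 13.

x = 13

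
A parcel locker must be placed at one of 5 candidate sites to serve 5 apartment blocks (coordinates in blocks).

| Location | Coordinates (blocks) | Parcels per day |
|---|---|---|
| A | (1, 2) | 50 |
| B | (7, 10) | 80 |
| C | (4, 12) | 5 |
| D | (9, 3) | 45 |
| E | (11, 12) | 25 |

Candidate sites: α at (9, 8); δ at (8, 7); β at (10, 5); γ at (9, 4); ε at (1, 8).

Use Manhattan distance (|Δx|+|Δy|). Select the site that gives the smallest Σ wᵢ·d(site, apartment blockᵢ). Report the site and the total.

δ, total 1390 blocks

Total weighted distance at each candidate:
  α (9, 8): total = 1440
  δ (8, 7): total = 1390
  β (10, 5): total = 1640
  γ (9, 4): total = 1500
  ε (1, 8): total = 1910
Minimum is at δ with total 1390 blocks.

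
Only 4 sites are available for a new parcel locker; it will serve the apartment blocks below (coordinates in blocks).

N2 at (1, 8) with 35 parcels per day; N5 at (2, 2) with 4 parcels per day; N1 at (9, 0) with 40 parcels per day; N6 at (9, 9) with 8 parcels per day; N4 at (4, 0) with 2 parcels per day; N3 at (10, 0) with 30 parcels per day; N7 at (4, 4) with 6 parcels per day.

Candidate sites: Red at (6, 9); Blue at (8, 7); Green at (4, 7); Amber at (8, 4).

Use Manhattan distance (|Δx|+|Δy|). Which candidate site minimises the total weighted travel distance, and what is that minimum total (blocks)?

Amber, total 885 blocks

Total weighted distance at each candidate:
  Red (6, 9): total = 1212
  Blue (8, 7): total = 1002
  Green (4, 7): total = 1126
  Amber (8, 4): total = 885
Minimum is at Amber with total 885 blocks.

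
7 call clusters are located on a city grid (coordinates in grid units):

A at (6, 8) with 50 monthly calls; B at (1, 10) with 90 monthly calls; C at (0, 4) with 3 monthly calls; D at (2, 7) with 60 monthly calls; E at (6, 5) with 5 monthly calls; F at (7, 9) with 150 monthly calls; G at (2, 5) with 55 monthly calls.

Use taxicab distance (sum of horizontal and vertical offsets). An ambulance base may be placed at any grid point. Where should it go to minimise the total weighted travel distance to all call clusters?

(2, 9)

Manhattan distance separates: Σwᵢ(|x−xᵢ|+|y−yᵢ|) = Σwᵢ|x−xᵢ| + Σwᵢ|y−yᵢ|, so x and y are optimised independently as 1-D weighted medians.
Total weight W = 413; half = 206.5.
x-coordinate, sorted with cumulative weight:
  x=0 (C, w=3) cum 3
  x=1 (B, w=90) cum 93
  x=2 (D, w=60) cum 153
  x=2 (G, w=55) cum 208  ← median
  x=6 (A, w=50) cum 258
  x=6 (E, w=5) cum 263
  x=7 (F, w=150) cum 413
⇒ x* = 2
y-coordinate, sorted with cumulative weight:
  y=4 (C, w=3) cum 3
  y=5 (E, w=5) cum 8
  y=5 (G, w=55) cum 63
  y=7 (D, w=60) cum 123
  y=8 (A, w=50) cum 173
  y=9 (F, w=150) cum 323  ← median
  y=10 (B, w=90) cum 413
⇒ y* = 9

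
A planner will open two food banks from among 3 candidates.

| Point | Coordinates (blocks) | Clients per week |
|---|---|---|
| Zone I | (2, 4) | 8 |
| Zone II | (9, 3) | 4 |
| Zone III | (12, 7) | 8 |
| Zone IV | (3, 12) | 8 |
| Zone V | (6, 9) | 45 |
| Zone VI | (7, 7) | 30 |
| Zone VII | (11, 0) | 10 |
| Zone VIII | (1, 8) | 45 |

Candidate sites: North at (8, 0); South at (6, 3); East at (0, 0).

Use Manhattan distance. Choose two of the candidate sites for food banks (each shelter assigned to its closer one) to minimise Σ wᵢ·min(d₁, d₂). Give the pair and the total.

Evaluate every pair (each demand assigned to the nearer of the two):
  {North, South}: total = 1128
  {South, East}: total = 1133
  {North, East}: total = 1442
Best pair: {North, South} with total 1128.

{North, South}, total 1128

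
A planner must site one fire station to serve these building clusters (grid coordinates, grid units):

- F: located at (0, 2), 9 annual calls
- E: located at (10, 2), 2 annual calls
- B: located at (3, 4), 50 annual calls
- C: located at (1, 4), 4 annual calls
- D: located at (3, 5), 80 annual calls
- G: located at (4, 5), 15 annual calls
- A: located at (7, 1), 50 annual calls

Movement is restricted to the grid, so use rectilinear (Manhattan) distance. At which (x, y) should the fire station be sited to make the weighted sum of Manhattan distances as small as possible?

Manhattan distance separates: Σwᵢ(|x−xᵢ|+|y−yᵢ|) = Σwᵢ|x−xᵢ| + Σwᵢ|y−yᵢ|, so x and y are optimised independently as 1-D weighted medians.
Total weight W = 210; half = 105.
x-coordinate, sorted with cumulative weight:
  x=0 (F, w=9) cum 9
  x=1 (C, w=4) cum 13
  x=3 (B, w=50) cum 63
  x=3 (D, w=80) cum 143  ← median
  x=4 (G, w=15) cum 158
  x=7 (A, w=50) cum 208
  x=10 (E, w=2) cum 210
⇒ x* = 3
y-coordinate, sorted with cumulative weight:
  y=1 (A, w=50) cum 50
  y=2 (F, w=9) cum 59
  y=2 (E, w=2) cum 61
  y=4 (B, w=50) cum 111  ← median
  y=4 (C, w=4) cum 115
  y=5 (D, w=80) cum 195
  y=5 (G, w=15) cum 210
⇒ y* = 4

(3, 4)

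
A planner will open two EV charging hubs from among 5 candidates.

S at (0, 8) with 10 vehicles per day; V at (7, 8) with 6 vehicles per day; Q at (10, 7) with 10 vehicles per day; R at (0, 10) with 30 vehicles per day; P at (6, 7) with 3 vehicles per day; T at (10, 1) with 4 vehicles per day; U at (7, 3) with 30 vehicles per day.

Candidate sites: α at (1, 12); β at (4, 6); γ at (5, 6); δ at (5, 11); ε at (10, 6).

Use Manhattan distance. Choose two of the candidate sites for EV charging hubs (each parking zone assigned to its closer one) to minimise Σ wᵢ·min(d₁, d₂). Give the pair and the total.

Evaluate every pair (each demand assigned to the nearer of the two):
  {α, ε}: total = 395
  {α, γ}: total = 420
  {α, β}: total = 473
  {δ, ε}: total = 515
  {γ, δ}: total = 530
  {β, ε}: total = 549
  {γ, ε}: total = 550
  {β, δ}: total = 573
  {β, γ}: total = 580
  {α, δ}: total = 635
Best pair: {α, ε} with total 395.

{α, ε}, total 395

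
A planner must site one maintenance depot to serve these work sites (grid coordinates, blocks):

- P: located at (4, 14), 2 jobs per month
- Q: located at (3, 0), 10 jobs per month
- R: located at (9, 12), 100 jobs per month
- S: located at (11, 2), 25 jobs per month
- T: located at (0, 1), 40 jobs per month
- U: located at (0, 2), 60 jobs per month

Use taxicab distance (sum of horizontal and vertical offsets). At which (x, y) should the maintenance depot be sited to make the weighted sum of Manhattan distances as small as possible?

(9, 2)

Manhattan distance separates: Σwᵢ(|x−xᵢ|+|y−yᵢ|) = Σwᵢ|x−xᵢ| + Σwᵢ|y−yᵢ|, so x and y are optimised independently as 1-D weighted medians.
Total weight W = 237; half = 118.5.
x-coordinate, sorted with cumulative weight:
  x=0 (T, w=40) cum 40
  x=0 (U, w=60) cum 100
  x=3 (Q, w=10) cum 110
  x=4 (P, w=2) cum 112
  x=9 (R, w=100) cum 212  ← median
  x=11 (S, w=25) cum 237
⇒ x* = 9
y-coordinate, sorted with cumulative weight:
  y=0 (Q, w=10) cum 10
  y=1 (T, w=40) cum 50
  y=2 (S, w=25) cum 75
  y=2 (U, w=60) cum 135  ← median
  y=12 (R, w=100) cum 235
  y=14 (P, w=2) cum 237
⇒ y* = 2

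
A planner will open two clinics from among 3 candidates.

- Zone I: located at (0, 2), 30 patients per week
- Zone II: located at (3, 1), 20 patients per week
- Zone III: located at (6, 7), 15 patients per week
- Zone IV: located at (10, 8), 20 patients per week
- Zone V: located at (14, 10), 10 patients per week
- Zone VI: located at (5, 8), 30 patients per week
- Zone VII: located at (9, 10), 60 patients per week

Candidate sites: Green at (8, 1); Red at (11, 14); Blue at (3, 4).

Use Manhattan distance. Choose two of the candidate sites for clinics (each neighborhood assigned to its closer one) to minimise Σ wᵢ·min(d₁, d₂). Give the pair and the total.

Evaluate every pair (each demand assigned to the nearer of the two):
  {Red, Blue}: total = 1050
  {Green, Red}: total = 1360
  {Green, Blue}: total = 1410
Best pair: {Red, Blue} with total 1050.

{Red, Blue}, total 1050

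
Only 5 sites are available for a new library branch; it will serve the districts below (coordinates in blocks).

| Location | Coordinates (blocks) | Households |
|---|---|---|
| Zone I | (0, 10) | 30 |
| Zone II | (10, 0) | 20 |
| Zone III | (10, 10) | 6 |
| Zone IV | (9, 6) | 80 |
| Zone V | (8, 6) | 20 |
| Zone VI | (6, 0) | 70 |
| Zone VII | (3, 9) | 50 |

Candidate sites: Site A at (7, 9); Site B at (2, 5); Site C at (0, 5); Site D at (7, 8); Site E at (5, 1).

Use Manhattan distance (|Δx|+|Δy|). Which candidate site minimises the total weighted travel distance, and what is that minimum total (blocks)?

Total weighted distance at each candidate:
  Site A (7, 9): total = 1884
  Site B (2, 5): total = 2208
  Site C (0, 5): total = 2640
  Site D (7, 8): total = 1780
  Site E (5, 1): total = 2144
Minimum is at Site D with total 1780 blocks.

Site D, total 1780 blocks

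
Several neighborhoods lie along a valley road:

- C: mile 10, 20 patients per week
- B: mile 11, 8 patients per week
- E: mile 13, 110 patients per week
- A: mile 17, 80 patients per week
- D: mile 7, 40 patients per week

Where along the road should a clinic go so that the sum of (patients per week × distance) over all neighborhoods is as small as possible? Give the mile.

For a sum of weighted absolute distances on a line, the optimum is the weighted median (not the mean). Total weight W = 258; half-weight = 129.
Sort by position and accumulate weight:
  mile 7 (D, w=40) → cum 40
  mile 10 (C, w=20) → cum 60
  mile 11 (B, w=8) → cum 68
  mile 13 (E, w=110) → cum 178  ≥ 129 → median here
  mile 17 (A, w=80) → cum 258
Optimal location: mile 13.

x = 13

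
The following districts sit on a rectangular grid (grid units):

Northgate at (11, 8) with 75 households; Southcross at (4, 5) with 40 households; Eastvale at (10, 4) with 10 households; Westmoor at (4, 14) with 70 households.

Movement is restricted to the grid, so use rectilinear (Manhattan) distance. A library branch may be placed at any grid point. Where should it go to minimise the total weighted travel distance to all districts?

(4, 8)

Manhattan distance separates: Σwᵢ(|x−xᵢ|+|y−yᵢ|) = Σwᵢ|x−xᵢ| + Σwᵢ|y−yᵢ|, so x and y are optimised independently as 1-D weighted medians.
Total weight W = 195; half = 97.5.
x-coordinate, sorted with cumulative weight:
  x=4 (Southcross, w=40) cum 40
  x=4 (Westmoor, w=70) cum 110  ← median
  x=10 (Eastvale, w=10) cum 120
  x=11 (Northgate, w=75) cum 195
⇒ x* = 4
y-coordinate, sorted with cumulative weight:
  y=4 (Eastvale, w=10) cum 10
  y=5 (Southcross, w=40) cum 50
  y=8 (Northgate, w=75) cum 125  ← median
  y=14 (Westmoor, w=70) cum 195
⇒ y* = 8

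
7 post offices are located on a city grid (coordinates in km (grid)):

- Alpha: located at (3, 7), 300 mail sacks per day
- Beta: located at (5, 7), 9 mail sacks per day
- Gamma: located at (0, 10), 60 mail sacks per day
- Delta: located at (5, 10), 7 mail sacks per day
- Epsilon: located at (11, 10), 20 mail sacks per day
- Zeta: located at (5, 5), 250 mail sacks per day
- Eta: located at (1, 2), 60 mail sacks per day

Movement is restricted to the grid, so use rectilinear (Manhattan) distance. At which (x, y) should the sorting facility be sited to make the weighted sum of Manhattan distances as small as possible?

Manhattan distance separates: Σwᵢ(|x−xᵢ|+|y−yᵢ|) = Σwᵢ|x−xᵢ| + Σwᵢ|y−yᵢ|, so x and y are optimised independently as 1-D weighted medians.
Total weight W = 706; half = 353.
x-coordinate, sorted with cumulative weight:
  x=0 (Gamma, w=60) cum 60
  x=1 (Eta, w=60) cum 120
  x=3 (Alpha, w=300) cum 420  ← median
  x=5 (Beta, w=9) cum 429
  x=5 (Delta, w=7) cum 436
  x=5 (Zeta, w=250) cum 686
  x=11 (Epsilon, w=20) cum 706
⇒ x* = 3
y-coordinate, sorted with cumulative weight:
  y=2 (Eta, w=60) cum 60
  y=5 (Zeta, w=250) cum 310
  y=7 (Alpha, w=300) cum 610  ← median
  y=7 (Beta, w=9) cum 619
  y=10 (Gamma, w=60) cum 679
  y=10 (Delta, w=7) cum 686
  y=10 (Epsilon, w=20) cum 706
⇒ y* = 7

(3, 7)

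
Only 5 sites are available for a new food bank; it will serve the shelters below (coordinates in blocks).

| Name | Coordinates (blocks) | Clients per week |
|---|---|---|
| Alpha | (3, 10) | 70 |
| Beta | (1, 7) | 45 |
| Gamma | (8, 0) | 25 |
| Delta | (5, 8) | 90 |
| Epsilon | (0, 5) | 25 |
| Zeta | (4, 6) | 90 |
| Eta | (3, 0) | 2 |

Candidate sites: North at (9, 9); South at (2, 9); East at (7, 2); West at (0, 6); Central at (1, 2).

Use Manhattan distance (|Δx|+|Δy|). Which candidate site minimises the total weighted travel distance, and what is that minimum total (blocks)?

Total weighted distance at each candidate:
  North (9, 9): total = 2715
  South (2, 9): total = 1630
  East (7, 2): total = 3022
  West (0, 6): total = 1963
  Central (1, 2): total = 2788
Minimum is at South with total 1630 blocks.

South, total 1630 blocks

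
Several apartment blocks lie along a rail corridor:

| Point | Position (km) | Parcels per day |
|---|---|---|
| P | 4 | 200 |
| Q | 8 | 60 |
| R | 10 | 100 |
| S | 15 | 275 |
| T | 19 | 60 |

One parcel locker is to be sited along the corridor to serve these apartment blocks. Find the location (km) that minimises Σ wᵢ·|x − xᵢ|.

For a sum of weighted absolute distances on a line, the optimum is the weighted median (not the mean). Total weight W = 695; half-weight = 347.5.
Sort by position and accumulate weight:
  km 4 (P, w=200) → cum 200
  km 8 (Q, w=60) → cum 260
  km 10 (R, w=100) → cum 360  ≥ 347.5 → median here
  km 15 (S, w=275) → cum 635
  km 19 (T, w=60) → cum 695
Optimal location: km 10.

x = 10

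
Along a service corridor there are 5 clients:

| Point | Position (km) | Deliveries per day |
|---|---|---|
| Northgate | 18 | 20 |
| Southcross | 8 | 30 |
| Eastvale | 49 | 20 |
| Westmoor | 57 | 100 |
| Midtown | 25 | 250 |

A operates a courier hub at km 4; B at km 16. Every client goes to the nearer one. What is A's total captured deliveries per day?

The indifferent point is the midpoint (4+16)/2 = 10; clients left of it (closer to A at 4) go to A, those right go to B.
  Southcross at 8 (w=30) → A
  Northgate at 18 (w=20) → B
  Midtown at 25 (w=250) → B
  Eastvale at 49 (w=20) → B
  Westmoor at 57 (w=100) → B
A captures 30; B captures 390.

30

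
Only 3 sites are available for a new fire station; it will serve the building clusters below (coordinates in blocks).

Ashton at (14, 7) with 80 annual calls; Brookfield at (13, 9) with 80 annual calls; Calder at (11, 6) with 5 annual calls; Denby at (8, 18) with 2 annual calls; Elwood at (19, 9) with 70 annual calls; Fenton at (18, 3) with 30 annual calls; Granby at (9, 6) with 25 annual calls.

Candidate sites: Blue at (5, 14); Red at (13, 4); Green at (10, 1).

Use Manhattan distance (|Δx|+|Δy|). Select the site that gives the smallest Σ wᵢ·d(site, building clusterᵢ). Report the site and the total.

Red, total 1878 blocks

Total weighted distance at each candidate:
  Blue (5, 14): total = 4754
  Red (13, 4): total = 1878
  Green (10, 1): total = 3388
Minimum is at Red with total 1878 blocks.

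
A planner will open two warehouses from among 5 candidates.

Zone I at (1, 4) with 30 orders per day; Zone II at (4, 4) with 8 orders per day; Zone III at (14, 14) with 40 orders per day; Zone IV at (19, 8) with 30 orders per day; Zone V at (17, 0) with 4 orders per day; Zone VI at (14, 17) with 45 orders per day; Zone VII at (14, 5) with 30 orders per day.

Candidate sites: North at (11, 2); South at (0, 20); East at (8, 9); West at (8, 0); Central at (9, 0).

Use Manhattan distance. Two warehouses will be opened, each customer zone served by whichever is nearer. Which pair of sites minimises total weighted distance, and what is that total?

{North, East}, total 2074

Evaluate every pair (each demand assigned to the nearer of the two):
  {North, East}: total = 2074
  {East, West}: total = 2160
  {East, Central}: total = 2194
  {South, East}: total = 2234
  {North, South}: total = 2429
  {North, West}: total = 2436
  {North, Central}: total = 2474
  {South, Central}: total = 2829
  {South, West}: total = 2895
  {West, Central}: total = 3016
Best pair: {North, East} with total 2074.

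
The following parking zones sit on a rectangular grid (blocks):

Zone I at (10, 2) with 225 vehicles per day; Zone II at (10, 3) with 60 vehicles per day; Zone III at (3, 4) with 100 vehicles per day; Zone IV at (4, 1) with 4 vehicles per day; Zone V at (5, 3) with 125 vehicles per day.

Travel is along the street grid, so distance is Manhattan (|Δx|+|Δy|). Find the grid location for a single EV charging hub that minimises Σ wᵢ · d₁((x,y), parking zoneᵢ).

(10, 3)

Manhattan distance separates: Σwᵢ(|x−xᵢ|+|y−yᵢ|) = Σwᵢ|x−xᵢ| + Σwᵢ|y−yᵢ|, so x and y are optimised independently as 1-D weighted medians.
Total weight W = 514; half = 257.
x-coordinate, sorted with cumulative weight:
  x=3 (Zone III, w=100) cum 100
  x=4 (Zone IV, w=4) cum 104
  x=5 (Zone V, w=125) cum 229
  x=10 (Zone I, w=225) cum 454  ← median
  x=10 (Zone II, w=60) cum 514
⇒ x* = 10
y-coordinate, sorted with cumulative weight:
  y=1 (Zone IV, w=4) cum 4
  y=2 (Zone I, w=225) cum 229
  y=3 (Zone II, w=60) cum 289  ← median
  y=3 (Zone V, w=125) cum 414
  y=4 (Zone III, w=100) cum 514
⇒ y* = 3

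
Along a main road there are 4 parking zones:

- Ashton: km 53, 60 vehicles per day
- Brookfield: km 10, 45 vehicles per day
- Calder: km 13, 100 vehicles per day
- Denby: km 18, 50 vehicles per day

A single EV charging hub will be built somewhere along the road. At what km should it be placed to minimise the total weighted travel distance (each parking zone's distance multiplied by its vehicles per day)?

x = 13

For a sum of weighted absolute distances on a line, the optimum is the weighted median (not the mean). Total weight W = 255; half-weight = 127.5.
Sort by position and accumulate weight:
  km 10 (Brookfield, w=45) → cum 45
  km 13 (Calder, w=100) → cum 145  ≥ 127.5 → median here
  km 18 (Denby, w=50) → cum 195
  km 53 (Ashton, w=60) → cum 255
Optimal location: km 13.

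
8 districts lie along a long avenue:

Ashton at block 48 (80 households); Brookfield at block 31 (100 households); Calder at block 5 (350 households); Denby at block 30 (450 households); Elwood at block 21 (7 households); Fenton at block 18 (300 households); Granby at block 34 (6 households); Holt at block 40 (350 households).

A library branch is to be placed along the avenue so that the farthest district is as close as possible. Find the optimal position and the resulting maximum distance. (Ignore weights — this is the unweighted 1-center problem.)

location 26.5, max distance 21.5

The 1-center on a line is the midpoint of the two extreme points: leftmost at 5, rightmost at 48.
Optimal location = (5 + 48)/2 = 26.5; maximum distance = (48 − 5)/2 = 21.5.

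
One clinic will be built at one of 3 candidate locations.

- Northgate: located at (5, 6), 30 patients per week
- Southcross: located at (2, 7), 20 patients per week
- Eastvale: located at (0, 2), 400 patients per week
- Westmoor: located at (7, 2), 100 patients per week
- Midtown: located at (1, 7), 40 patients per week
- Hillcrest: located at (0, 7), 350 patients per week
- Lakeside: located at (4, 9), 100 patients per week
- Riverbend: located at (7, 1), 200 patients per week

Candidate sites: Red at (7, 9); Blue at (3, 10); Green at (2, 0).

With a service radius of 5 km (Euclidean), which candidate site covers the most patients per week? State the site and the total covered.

Coverage radius r = 5 km; a point is covered iff (Δx)²+(Δy)² ≤ 5² = 25.
  Red (7, 9): covers {Northgate, Lakeside} → 130
  Blue (3, 10): covers {Northgate, Southcross, Midtown, Hillcrest, Lakeside} → 540
  Green (2, 0): covers {Eastvale} → 400
Maximum coverage at Blue: 540 patients per week.

Blue, covering 540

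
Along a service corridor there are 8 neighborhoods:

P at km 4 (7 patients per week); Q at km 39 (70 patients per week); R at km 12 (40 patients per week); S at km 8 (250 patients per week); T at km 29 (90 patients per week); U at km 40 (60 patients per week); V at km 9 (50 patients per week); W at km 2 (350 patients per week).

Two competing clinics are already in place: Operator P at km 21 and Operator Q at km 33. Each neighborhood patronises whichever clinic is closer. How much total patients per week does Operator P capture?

697

The indifferent point is the midpoint (21+33)/2 = 27; neighborhoods left of it (closer to Operator P at 21) go to Operator P, those right go to Operator Q.
  W at 2 (w=350) → Operator P
  P at 4 (w=7) → Operator P
  S at 8 (w=250) → Operator P
  V at 9 (w=50) → Operator P
  R at 12 (w=40) → Operator P
  T at 29 (w=90) → Operator Q
  Q at 39 (w=70) → Operator Q
  U at 40 (w=60) → Operator Q
Operator P captures 697; Operator Q captures 220.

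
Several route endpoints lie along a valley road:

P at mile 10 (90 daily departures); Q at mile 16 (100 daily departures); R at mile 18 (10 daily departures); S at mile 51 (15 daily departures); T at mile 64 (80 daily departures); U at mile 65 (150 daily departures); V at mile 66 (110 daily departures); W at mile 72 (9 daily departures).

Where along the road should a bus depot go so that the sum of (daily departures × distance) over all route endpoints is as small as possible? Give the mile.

x = 64

For a sum of weighted absolute distances on a line, the optimum is the weighted median (not the mean). Total weight W = 564; half-weight = 282.
Sort by position and accumulate weight:
  mile 10 (P, w=90) → cum 90
  mile 16 (Q, w=100) → cum 190
  mile 18 (R, w=10) → cum 200
  mile 51 (S, w=15) → cum 215
  mile 64 (T, w=80) → cum 295  ≥ 282 → median here
  mile 65 (U, w=150) → cum 445
  mile 66 (V, w=110) → cum 555
  mile 72 (W, w=9) → cum 564
Optimal location: mile 64.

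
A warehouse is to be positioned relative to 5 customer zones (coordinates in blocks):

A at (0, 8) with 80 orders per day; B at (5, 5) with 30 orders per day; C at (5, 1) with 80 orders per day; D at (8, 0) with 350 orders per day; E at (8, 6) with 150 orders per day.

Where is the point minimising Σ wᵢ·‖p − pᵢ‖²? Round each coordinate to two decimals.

The minimiser of Σwᵢ‖p−pᵢ‖² is the weighted centroid p* = (Σwᵢpᵢ)/(Σwᵢ).
Σwᵢ = 690.
Σwᵢxᵢ = 80·0 + 30·5 + 80·5 + 350·8 + 150·8 = 4550.
Σwᵢyᵢ = 80·8 + 30·5 + 80·1 + 350·0 + 150·6 = 1770.
x* = 4550/690 = 6.59, y* = 1770/690 = 2.57.

(6.59, 2.57)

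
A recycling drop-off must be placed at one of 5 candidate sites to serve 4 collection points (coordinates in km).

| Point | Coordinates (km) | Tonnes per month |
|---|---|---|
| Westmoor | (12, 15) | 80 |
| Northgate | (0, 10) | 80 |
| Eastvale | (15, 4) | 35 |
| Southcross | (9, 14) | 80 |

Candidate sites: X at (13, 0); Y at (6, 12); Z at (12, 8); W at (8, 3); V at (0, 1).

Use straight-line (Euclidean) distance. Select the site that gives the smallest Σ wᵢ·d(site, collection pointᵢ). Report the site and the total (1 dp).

Y, total 1752.5 km

Total weighted distance at each candidate:
  X (13, 0): total = 3836.1
  Y (6, 12): total = 1752.5
  Z (12, 8): total = 2244.9
  W (8, 3): total = 2993.5
  V (0, 1): total = 3995.4
Minimum is at Y with total 1752.5 km.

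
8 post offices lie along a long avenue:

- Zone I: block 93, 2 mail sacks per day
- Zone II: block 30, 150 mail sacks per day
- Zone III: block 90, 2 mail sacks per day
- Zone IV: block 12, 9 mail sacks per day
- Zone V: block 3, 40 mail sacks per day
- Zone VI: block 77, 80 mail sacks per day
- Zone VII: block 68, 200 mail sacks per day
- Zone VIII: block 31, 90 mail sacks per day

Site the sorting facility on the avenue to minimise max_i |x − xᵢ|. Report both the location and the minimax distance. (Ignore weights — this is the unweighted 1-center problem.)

The 1-center on a line is the midpoint of the two extreme points: leftmost at 3, rightmost at 93.
Optimal location = (3 + 93)/2 = 48; maximum distance = (93 − 3)/2 = 45.

location 48, max distance 45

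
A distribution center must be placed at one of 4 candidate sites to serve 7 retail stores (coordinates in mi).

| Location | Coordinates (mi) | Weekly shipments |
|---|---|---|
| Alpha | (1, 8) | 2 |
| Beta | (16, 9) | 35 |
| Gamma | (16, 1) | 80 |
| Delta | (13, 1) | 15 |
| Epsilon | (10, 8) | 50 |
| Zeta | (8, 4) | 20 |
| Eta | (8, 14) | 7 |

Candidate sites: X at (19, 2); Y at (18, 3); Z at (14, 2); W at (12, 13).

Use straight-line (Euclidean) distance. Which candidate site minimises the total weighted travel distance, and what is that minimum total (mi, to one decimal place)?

Total weighted distance at each candidate:
  X (19, 2): total = 1527.1
  Y (18, 3): total = 1340.6
  Z (14, 2): total = 1064.5
  W (12, 13): total = 1909.8
Minimum is at Z with total 1064.5 mi.

Z, total 1064.5 mi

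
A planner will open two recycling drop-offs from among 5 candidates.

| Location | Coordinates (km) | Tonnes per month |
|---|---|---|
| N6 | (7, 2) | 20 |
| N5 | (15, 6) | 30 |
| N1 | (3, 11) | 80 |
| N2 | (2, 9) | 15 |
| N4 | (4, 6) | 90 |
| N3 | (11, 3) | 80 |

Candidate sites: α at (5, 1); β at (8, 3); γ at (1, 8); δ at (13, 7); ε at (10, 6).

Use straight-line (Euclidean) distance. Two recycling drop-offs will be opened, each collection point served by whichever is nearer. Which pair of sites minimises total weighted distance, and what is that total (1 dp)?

Evaluate every pair (each demand assigned to the nearer of the two):
  {β, γ}: total = 1130.9
  {γ, ε}: total = 1137.1
  {γ, δ}: total = 1215.2
  {α, γ}: total = 1520.3
  {β, δ}: total = 1667.4
  {β, ε}: total = 1683.7
  {α, ε}: total = 1723.0
  {δ, ε}: total = 1776.4
  {α, β}: total = 1828.8
  {α, δ}: total = 1872.5
Best pair: {β, γ} with total 1130.9.

{β, γ}, total 1130.9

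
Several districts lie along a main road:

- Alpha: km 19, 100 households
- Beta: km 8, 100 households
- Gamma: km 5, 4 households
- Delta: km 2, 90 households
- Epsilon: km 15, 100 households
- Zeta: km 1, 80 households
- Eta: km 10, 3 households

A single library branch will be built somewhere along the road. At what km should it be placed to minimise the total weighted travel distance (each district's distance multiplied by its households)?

For a sum of weighted absolute distances on a line, the optimum is the weighted median (not the mean). Total weight W = 477; half-weight = 238.5.
Sort by position and accumulate weight:
  km 1 (Zeta, w=80) → cum 80
  km 2 (Delta, w=90) → cum 170
  km 5 (Gamma, w=4) → cum 174
  km 8 (Beta, w=100) → cum 274  ≥ 238.5 → median here
  km 10 (Eta, w=3) → cum 277
  km 15 (Epsilon, w=100) → cum 377
  km 19 (Alpha, w=100) → cum 477
Optimal location: km 8.

x = 8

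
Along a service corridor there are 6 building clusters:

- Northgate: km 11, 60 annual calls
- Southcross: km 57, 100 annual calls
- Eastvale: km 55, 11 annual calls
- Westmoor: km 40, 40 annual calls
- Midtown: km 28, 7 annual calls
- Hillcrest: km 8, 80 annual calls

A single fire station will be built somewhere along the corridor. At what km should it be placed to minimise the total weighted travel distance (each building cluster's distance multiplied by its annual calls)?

x = 40

For a sum of weighted absolute distances on a line, the optimum is the weighted median (not the mean). Total weight W = 298; half-weight = 149.
Sort by position and accumulate weight:
  km 8 (Hillcrest, w=80) → cum 80
  km 11 (Northgate, w=60) → cum 140
  km 28 (Midtown, w=7) → cum 147
  km 40 (Westmoor, w=40) → cum 187  ≥ 149 → median here
  km 55 (Eastvale, w=11) → cum 198
  km 57 (Southcross, w=100) → cum 298
Optimal location: km 40.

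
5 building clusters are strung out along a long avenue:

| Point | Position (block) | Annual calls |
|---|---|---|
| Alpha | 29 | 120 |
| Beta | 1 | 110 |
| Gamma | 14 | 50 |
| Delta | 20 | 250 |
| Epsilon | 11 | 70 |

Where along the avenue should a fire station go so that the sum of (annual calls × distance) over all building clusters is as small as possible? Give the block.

x = 20

For a sum of weighted absolute distances on a line, the optimum is the weighted median (not the mean). Total weight W = 600; half-weight = 300.
Sort by position and accumulate weight:
  block 1 (Beta, w=110) → cum 110
  block 11 (Epsilon, w=70) → cum 180
  block 14 (Gamma, w=50) → cum 230
  block 20 (Delta, w=250) → cum 480  ≥ 300 → median here
  block 29 (Alpha, w=120) → cum 600
Optimal location: block 20.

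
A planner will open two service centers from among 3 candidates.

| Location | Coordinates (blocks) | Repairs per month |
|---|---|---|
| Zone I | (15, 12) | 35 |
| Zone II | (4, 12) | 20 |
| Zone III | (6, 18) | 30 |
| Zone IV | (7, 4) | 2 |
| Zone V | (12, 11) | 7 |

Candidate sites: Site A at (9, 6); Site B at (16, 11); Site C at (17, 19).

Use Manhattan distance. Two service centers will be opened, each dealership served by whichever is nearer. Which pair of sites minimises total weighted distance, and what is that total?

Evaluate every pair (each demand assigned to the nearer of the two):
  {Site B, Site C}: total = 750
  {Site A, Site B}: total = 776
  {Site A, Site C}: total = 959
Best pair: {Site B, Site C} with total 750.

{Site B, Site C}, total 750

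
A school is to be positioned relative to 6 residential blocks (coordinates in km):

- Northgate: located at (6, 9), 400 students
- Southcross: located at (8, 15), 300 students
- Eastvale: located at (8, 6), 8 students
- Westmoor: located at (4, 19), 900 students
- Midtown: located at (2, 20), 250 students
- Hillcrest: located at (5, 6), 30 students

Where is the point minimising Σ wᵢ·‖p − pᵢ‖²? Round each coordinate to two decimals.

The minimiser of Σwᵢ‖p−pᵢ‖² is the weighted centroid p* = (Σwᵢpᵢ)/(Σwᵢ).
Σwᵢ = 1888.
Σwᵢxᵢ = 400·6 + 300·8 + 8·8 + 900·4 + 250·2 + 30·5 = 9114.
Σwᵢyᵢ = 400·9 + 300·15 + 8·6 + 900·19 + 250·20 + 30·6 = 30428.
x* = 9114/1888 = 4.83, y* = 30428/1888 = 16.12.

(4.83, 16.12)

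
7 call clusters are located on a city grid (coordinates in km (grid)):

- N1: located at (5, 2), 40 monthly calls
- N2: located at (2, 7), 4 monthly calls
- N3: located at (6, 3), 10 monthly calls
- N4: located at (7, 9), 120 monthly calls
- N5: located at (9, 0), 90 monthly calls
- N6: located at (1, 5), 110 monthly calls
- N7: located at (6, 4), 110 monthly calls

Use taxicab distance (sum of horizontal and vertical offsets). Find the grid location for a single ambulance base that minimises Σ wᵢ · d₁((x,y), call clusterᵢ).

Manhattan distance separates: Σwᵢ(|x−xᵢ|+|y−yᵢ|) = Σwᵢ|x−xᵢ| + Σwᵢ|y−yᵢ|, so x and y are optimised independently as 1-D weighted medians.
Total weight W = 484; half = 242.
x-coordinate, sorted with cumulative weight:
  x=1 (N6, w=110) cum 110
  x=2 (N2, w=4) cum 114
  x=5 (N1, w=40) cum 154
  x=6 (N3, w=10) cum 164
  x=6 (N7, w=110) cum 274  ← median
  x=7 (N4, w=120) cum 394
  x=9 (N5, w=90) cum 484
⇒ x* = 6
y-coordinate, sorted with cumulative weight:
  y=0 (N5, w=90) cum 90
  y=2 (N1, w=40) cum 130
  y=3 (N3, w=10) cum 140
  y=4 (N7, w=110) cum 250  ← median
  y=5 (N6, w=110) cum 360
  y=7 (N2, w=4) cum 364
  y=9 (N4, w=120) cum 484
⇒ y* = 4

(6, 4)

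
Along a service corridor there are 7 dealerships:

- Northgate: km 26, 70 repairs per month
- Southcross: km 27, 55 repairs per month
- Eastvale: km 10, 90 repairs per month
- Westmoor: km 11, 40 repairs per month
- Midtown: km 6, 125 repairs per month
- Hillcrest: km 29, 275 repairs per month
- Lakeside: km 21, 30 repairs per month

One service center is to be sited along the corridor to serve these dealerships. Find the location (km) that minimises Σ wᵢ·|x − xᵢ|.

x = 26

For a sum of weighted absolute distances on a line, the optimum is the weighted median (not the mean). Total weight W = 685; half-weight = 342.5.
Sort by position and accumulate weight:
  km 6 (Midtown, w=125) → cum 125
  km 10 (Eastvale, w=90) → cum 215
  km 11 (Westmoor, w=40) → cum 255
  km 21 (Lakeside, w=30) → cum 285
  km 26 (Northgate, w=70) → cum 355  ≥ 342.5 → median here
  km 27 (Southcross, w=55) → cum 410
  km 29 (Hillcrest, w=275) → cum 685
Optimal location: km 26.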